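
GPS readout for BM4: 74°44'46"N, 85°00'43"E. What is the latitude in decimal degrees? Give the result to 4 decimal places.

74.7461°N

74° + 44′/60 + 46″/3600 = 74 + 0.73333 + 0.01278 = 74.7461°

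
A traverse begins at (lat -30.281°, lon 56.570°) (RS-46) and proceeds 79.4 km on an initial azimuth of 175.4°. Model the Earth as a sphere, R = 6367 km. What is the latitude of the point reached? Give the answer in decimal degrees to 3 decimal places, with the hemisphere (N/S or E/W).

δ = d/R = 79.4/6367 = 0.012471 rad
φ₂ = arcsin(sin φ₁ cos δ + cos φ₁ sin δ cos θ)
   = arcsin(-0.50424·0.99992 + 0.86356·0.01247·-0.99678) = -30.99319°
λ₂ = λ₁ + atan2(sin θ sin δ cos φ₁, cos δ − sin φ₁ sin φ₂) = 56.63685°

30.993°S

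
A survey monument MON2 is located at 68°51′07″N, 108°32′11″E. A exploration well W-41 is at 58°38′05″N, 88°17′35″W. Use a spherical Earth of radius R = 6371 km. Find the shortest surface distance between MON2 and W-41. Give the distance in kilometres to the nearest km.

MON2: φ = +68.85194°, λ = +108.53639°
W-41: φ = +58.63472°, λ = -88.29306°
Δφ = -10.2172°,  Δλ = 163.1706°
a = sin²(Δφ/2) + cos φ₁ cos φ₂ sin²(Δλ/2) = 0.191690
c = 2·arcsin(√a) = 0.906355 rad = 51.9303°
d = R·c = 6371 × 0.906355 = 5774.4 km

5774 km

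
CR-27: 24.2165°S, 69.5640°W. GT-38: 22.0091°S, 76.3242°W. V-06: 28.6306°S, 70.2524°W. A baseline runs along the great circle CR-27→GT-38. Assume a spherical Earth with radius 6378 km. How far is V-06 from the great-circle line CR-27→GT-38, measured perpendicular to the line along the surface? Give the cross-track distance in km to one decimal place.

488.0 km

δ₁₃ = central angle CR-27→V-06 = 0.077788 rad  (haversine)
θ₁₃ = bearing CR-27→V-06 = 187.799°,  θ₁₂ = bearing CR-27→GT-38 = 288.196°
dₓₜ = R·arcsin(sin δ₁₃ · sin(θ₁₃ − θ₁₂)) = 6378·arcsin(0.07771·sin(-100.396°)) = -487.969 km
|dₓₜ| = 487.969 km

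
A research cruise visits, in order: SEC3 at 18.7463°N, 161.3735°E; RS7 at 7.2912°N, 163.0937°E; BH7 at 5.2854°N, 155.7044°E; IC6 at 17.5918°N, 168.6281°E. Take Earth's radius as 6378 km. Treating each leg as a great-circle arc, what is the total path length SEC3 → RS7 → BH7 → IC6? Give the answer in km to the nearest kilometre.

SEC3→RS7: c = 0.202050 rad, d = 1288.67 km
RS7→BH7: c = 0.132878 rad, d = 847.50 km
BH7→IC6: c = 0.307881 rad, d = 1963.67 km
Total = 1288.67 + 847.50 + 1963.67 = 4099.83 km

4100 km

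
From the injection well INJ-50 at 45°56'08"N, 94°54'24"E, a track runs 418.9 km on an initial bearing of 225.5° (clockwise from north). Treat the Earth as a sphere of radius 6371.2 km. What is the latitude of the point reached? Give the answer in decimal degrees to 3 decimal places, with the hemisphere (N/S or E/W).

43.234°N

INJ-50: φ = +45.93556°, λ = +94.90667°
δ = d/R = 418.9/6371.2 = 0.065749 rad
φ₂ = arcsin(sin φ₁ cos δ + cos φ₁ sin δ cos θ)
   = arcsin(0.71856·0.99784 + 0.69547·0.06570·-0.70091) = 43.23392°
λ₂ = λ₁ + atan2(sin θ sin δ cos φ₁, cos δ − sin φ₁ sin φ₂) = 91.21881°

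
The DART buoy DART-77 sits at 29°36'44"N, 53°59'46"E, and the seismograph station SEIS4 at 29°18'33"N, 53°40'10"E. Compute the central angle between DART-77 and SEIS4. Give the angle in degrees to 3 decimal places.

0.416°

DART-77: φ = +29.61222°, λ = +53.99611°
SEIS4: φ = +29.30917°, λ = +53.66944°
Δφ = -0.3031°,  Δλ = -0.3267°
a = sin²(Δφ/2) + cos φ₁ cos φ₂ sin²(Δλ/2) = 0.000013
c = 2·arcsin(√a) = 0.007254 rad = 0.4156°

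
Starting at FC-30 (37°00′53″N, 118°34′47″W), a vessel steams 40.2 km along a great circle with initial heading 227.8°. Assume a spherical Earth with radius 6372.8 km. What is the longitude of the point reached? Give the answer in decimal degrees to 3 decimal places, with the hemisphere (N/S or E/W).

118.914°W

FC-30: φ = +37.01472°, λ = -118.57972°
δ = d/R = 40.2/6372.8 = 0.006308 rad
φ₂ = arcsin(sin φ₁ cos δ + cos φ₁ sin δ cos θ)
   = arcsin(0.60202·0.99998 + 0.79848·0.00631·-0.67172) = 36.77148°
λ₂ = λ₁ + atan2(sin θ sin δ cos φ₁, cos δ − sin φ₁ sin φ₂) = -118.91397°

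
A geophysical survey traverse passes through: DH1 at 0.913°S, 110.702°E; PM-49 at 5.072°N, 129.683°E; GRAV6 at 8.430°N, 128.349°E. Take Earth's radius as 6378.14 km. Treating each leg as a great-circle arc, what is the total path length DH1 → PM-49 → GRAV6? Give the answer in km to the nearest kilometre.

2615 km

DH1→PM-49: c = 0.347005 rad, d = 2213.25 km
PM-49→GRAV6: c = 0.063003 rad, d = 401.84 km
Total = 2213.25 + 401.84 = 2615.09 km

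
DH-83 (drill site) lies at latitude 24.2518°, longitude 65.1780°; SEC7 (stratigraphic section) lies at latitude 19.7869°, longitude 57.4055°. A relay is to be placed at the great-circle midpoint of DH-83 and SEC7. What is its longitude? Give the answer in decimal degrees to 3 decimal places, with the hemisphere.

61.230°E

Bx = cos φ₂ cos Δλ = 0.932313,  By = cos φ₂ sin Δλ = -0.127255
φₘ = atan2(sin φ₁ + sin φ₂, √((cos φ₁ + Bx)² + By²)) = 22.06522°
λₘ = λ₁ + atan2(By, cos φ₁ + Bx) = 61.23039°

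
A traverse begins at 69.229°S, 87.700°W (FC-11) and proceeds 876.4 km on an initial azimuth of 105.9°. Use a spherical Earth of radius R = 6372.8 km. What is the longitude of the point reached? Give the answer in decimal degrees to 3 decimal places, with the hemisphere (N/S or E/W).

δ = d/R = 876.4/6372.8 = 0.137522 rad
φ₂ = arcsin(sin φ₁ cos δ + cos φ₁ sin δ cos θ)
   = arcsin(-0.93501·0.99056 + 0.35463·0.13709·-0.27396) = -69.96718°
λ₂ = λ₁ + atan2(sin θ sin δ cos φ₁, cos δ − sin φ₁ sin φ₂) = -65.06367°

65.064°W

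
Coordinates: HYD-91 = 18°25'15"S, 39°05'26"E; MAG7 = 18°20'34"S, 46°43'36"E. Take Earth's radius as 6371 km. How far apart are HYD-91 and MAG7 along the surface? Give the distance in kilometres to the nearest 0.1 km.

805.8 km

HYD-91: φ = -18.42083°, λ = +39.09056°
MAG7: φ = -18.34278°, λ = +46.72667°
Δφ = 0.0781°,  Δλ = 7.6361°
a = sin²(Δφ/2) + cos φ₁ cos φ₂ sin²(Δλ/2) = 0.003994
c = 2·arcsin(√a) = 0.126473 rad = 7.2464°
d = R·c = 6371 × 0.126473 = 805.8 km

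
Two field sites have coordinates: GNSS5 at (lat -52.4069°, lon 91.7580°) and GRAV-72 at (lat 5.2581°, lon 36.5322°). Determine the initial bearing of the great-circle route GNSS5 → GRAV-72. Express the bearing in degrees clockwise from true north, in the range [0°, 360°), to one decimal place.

Δλ = -55.2258°
y = sin Δλ · cos φ₂ = -0.817950
x = cos φ₁ sin φ₂ − sin φ₁ cos φ₂ cos Δλ = 0.505924
θ = atan2(y, x) = -58.2621° → 301.7379° (mod 360°)

301.7°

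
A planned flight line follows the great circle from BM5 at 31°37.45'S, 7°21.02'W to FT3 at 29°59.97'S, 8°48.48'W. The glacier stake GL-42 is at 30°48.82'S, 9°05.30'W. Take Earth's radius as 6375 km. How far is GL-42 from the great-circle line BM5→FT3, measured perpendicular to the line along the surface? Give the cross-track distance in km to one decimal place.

BM5: φ = -31.62417°, λ = -7.35033°
FT3: φ = -29.99950°, λ = -8.80800°
GL-42: φ = -30.81367°, λ = -9.08833°
δ₁₃ = central angle BM5→GL-42 = 0.029547 rad  (haversine)
θ₁₃ = bearing BM5→GL-42 = 298.151°,  θ₁₂ = bearing BM5→FT3 = 322.007°
dₓₜ = R·arcsin(sin δ₁₃ · sin(θ₁₃ − θ₁₂)) = 6375·arcsin(0.02954·sin(-23.856°)) = -76.172 km
|dₓₜ| = 76.172 km

76.2 km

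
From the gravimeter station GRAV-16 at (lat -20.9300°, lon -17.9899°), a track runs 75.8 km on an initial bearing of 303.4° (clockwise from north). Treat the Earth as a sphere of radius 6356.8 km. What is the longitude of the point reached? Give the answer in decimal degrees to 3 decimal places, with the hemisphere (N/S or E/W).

18.599°W

δ = d/R = 75.8/6356.8 = 0.011924 rad
φ₂ = arcsin(sin φ₁ cos δ + cos φ₁ sin δ cos θ)
   = arcsin(-0.35723·0.99993 + 0.93402·0.01192·0.55048) = -20.55283°
λ₂ = λ₁ + atan2(sin θ sin δ cos φ₁, cos δ − sin φ₁ sin φ₂) = -18.59905°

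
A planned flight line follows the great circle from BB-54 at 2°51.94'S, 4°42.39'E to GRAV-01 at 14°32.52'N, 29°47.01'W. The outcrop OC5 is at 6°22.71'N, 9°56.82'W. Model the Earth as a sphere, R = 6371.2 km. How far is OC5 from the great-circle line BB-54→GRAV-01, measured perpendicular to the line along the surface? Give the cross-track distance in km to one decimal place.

BB-54: φ = -2.86567°, λ = +4.70650°
GRAV-01: φ = +14.54200°, λ = -29.78350°
OC5: φ = +6.37850°, λ = -9.94700°
δ₁₃ = central angle BB-54→OC5 = 0.302053 rad  (haversine)
θ₁₃ = bearing BB-54→OC5 = 302.315°,  θ₁₂ = bearing BB-54→GRAV-01 = 297.936°
dₓₜ = R·arcsin(sin δ₁₃ · sin(θ₁₃ − θ₁₂)) = 6371.2·arcsin(0.29748·sin(4.379°)) = 144.716 km
|dₓₜ| = 144.716 km

144.7 km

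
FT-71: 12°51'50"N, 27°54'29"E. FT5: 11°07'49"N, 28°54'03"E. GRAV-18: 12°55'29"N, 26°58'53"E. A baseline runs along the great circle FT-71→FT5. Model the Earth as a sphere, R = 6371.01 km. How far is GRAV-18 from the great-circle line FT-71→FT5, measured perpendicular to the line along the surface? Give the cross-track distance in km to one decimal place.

84.1 km

FT-71: φ = +12.86389°, λ = +27.90806°
FT5: φ = +11.13028°, λ = +28.90083°
GRAV-18: φ = +12.92472°, λ = +26.98139°
δ₁₃ = central angle FT-71→GRAV-18 = 0.015801 rad  (haversine)
θ₁₃ = bearing FT-71→GRAV-18 = 273.956°,  θ₁₂ = bearing FT-71→FT5 = 150.640°
dₓₜ = R·arcsin(sin δ₁₃ · sin(θ₁₃ − θ₁₂)) = 6371.01·arcsin(0.01580·sin(123.317°)) = 84.124 km
|dₓₜ| = 84.124 km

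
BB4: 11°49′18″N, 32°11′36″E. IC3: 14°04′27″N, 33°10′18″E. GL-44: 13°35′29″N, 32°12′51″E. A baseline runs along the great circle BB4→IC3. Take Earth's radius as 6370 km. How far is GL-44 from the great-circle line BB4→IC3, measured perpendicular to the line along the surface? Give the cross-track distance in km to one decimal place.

BB4: φ = +11.82167°, λ = +32.19333°
IC3: φ = +14.07417°, λ = +33.17167°
GL-44: φ = +13.59139°, λ = +32.21417°
δ₁₃ = central angle BB4→GL-44 = 0.030890 rad  (haversine)
θ₁₃ = bearing BB4→GL-44 = 0.656°,  θ₁₂ = bearing BB4→IC3 = 22.835°
dₓₜ = R·arcsin(sin δ₁₃ · sin(θ₁₃ − θ₁₂)) = 6370·arcsin(0.03088·sin(-22.179°)) = -74.269 km
|dₓₜ| = 74.269 km

74.3 km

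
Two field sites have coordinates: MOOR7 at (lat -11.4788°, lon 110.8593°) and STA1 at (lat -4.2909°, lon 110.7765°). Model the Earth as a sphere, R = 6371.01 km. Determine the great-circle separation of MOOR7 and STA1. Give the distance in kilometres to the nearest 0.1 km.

799.3 km

Δφ = 7.1879°,  Δλ = -0.0828°
a = sin²(Δφ/2) + cos φ₁ cos φ₂ sin²(Δλ/2) = 0.003930
c = 2·arcsin(√a) = 0.125461 rad = 7.1884°
d = R·c = 6371.01 × 0.125461 = 799.3 km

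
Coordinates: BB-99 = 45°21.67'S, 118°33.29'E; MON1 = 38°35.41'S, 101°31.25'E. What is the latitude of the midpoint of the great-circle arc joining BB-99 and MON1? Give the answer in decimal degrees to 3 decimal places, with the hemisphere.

BB-99: φ = -45.36117°, λ = +118.55483°
MON1: φ = -38.59017°, λ = +101.52083°
Bx = cos φ₂ cos Δλ = 0.747338,  By = cos φ₂ sin Δλ = -0.228969
φₘ = atan2(sin φ₁ + sin φ₂, √((cos φ₁ + Bx)² + By²)) = -42.29086°
λₘ = λ₁ + atan2(By, cos φ₁ + Bx) = 109.58120°

42.291°S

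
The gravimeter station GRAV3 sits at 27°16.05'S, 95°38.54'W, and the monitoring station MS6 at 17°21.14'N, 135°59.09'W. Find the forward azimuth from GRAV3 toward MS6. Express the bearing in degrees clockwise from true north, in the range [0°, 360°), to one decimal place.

GRAV3: φ = -27.26750°, λ = -95.64233°
MS6: φ = +17.35233°, λ = -135.98483°
Δλ = -40.3425°
y = sin Δλ · cos φ₂ = -0.617893
x = cos φ₁ sin φ₂ − sin φ₁ cos φ₂ cos Δλ = 0.598406
θ = atan2(y, x) = -45.9179° → 314.0821° (mod 360°)

314.1°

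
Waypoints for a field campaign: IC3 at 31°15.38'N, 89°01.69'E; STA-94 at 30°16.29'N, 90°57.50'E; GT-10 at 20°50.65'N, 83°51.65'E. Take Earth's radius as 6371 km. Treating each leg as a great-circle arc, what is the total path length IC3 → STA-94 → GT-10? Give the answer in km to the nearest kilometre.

1481 km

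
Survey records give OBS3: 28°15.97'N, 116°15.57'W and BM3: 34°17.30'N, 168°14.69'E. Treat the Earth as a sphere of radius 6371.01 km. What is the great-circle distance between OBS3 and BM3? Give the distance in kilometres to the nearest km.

7041 km

OBS3: φ = +28.26617°, λ = -116.25950°
BM3: φ = +34.28833°, λ = +168.24483°
Δφ = 6.0222°,  Δλ = -75.4957°
a = sin²(Δφ/2) + cos φ₁ cos φ₂ sin²(Δλ/2) = 0.275479
c = 2·arcsin(√a) = 1.105104 rad = 63.3178°
d = R·c = 6371.01 × 1.105104 = 7040.6 km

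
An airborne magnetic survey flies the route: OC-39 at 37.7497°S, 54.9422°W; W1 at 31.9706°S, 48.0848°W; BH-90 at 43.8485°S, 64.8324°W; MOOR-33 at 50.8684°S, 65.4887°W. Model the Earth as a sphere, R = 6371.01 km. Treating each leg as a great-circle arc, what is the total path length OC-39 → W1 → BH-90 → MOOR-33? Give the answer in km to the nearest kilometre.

3647 km

OC-39→W1: c = 0.140692 rad, d = 896.35 km
W1→BH-90: c = 0.308999 rad, d = 1968.63 km
BH-90→MOOR-33: c = 0.122764 rad, d = 782.13 km
Total = 896.35 + 1968.63 + 782.13 = 3647.12 km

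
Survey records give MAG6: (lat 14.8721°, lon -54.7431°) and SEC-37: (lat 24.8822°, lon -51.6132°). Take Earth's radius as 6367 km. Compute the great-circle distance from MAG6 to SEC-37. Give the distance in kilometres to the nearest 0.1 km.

Δφ = 10.0101°,  Δλ = 3.1299°
a = sin²(Δφ/2) + cos φ₁ cos φ₂ sin²(Δλ/2) = 0.008265
c = 2·arcsin(√a) = 0.182080 rad = 10.4324°
d = R·c = 6367 × 0.182080 = 1159.3 km

1159.3 km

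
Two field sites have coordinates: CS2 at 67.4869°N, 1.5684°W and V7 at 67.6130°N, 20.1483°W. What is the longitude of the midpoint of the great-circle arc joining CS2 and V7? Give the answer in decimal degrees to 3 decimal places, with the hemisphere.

10.833°W

Bx = cos φ₂ cos Δλ = 0.361010,  By = cos φ₂ sin Δλ = -0.121352
φₘ = atan2(sin φ₁ + sin φ₂, √((cos φ₁ + Bx)² + By²)) = 67.81568°
λₘ = λ₁ + atan2(By, cos φ₁ + Bx) = -10.83339°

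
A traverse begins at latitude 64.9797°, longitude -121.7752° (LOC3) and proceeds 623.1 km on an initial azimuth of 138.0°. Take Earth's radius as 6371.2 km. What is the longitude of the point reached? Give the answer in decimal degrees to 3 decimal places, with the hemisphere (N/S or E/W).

δ = d/R = 623.1/6371.2 = 0.097799 rad
φ₂ = arcsin(sin φ₁ cos δ + cos φ₁ sin δ cos θ)
   = arcsin(0.90616·0.99522 + 0.42294·0.09764·-0.74314) = 60.59115°
λ₂ = λ₁ + atan2(sin θ sin δ cos φ₁, cos δ − sin φ₁ sin φ₂) = -114.12889°

114.129°W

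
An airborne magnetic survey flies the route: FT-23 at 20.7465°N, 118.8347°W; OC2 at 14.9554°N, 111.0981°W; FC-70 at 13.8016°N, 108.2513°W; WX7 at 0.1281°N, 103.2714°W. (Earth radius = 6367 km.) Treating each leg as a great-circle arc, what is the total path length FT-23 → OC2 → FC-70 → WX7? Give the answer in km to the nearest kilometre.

FT-23→OC2: c = 0.163446 rad, d = 1040.66 km
OC2→FC-70: c = 0.052172 rad, d = 332.18 km
FC-70→WX7: c = 0.253691 rad, d = 1615.25 km
Total = 1040.66 + 332.18 + 1615.25 = 2988.09 km

2988 km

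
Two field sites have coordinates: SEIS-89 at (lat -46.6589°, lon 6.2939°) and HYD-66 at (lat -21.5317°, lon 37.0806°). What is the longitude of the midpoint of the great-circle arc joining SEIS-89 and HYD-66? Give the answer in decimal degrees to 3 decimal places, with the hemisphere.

24.066°E

Bx = cos φ₂ cos Δλ = 0.799128,  By = cos φ₂ sin Δλ = 0.476124
φₘ = atan2(sin φ₁ + sin φ₂, √((cos φ₁ + Bx)² + By²)) = -35.05020°
λₘ = λ₁ + atan2(By, cos φ₁ + Bx) = 24.06567°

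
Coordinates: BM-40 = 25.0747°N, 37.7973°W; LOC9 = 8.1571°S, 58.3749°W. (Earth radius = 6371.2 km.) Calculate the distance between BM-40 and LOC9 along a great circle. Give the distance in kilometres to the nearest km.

4315 km

Δφ = -33.2318°,  Δλ = -20.5776°
a = sin²(Δφ/2) + cos φ₁ cos φ₂ sin²(Δλ/2) = 0.110372
c = 2·arcsin(√a) = 0.677320 rad = 38.8076°
d = R·c = 6371.2 × 0.677320 = 4315.3 km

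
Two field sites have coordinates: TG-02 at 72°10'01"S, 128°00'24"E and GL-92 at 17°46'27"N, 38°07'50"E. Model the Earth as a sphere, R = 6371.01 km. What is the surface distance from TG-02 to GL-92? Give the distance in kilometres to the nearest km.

11882 km

TG-02: φ = -72.16694°, λ = +128.00667°
GL-92: φ = +17.77417°, λ = +38.13056°
Δφ = 89.9411°,  Δλ = -89.8761°
a = sin²(Δφ/2) + cos φ₁ cos φ₂ sin²(Δλ/2) = 0.644984
c = 2·arcsin(√a) = 1.864990 rad = 106.8561°
d = R·c = 6371.01 × 1.864990 = 11881.9 km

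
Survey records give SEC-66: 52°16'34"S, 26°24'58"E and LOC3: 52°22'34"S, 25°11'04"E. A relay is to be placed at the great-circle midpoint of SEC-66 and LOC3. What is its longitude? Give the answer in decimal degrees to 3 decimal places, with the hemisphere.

25.801°E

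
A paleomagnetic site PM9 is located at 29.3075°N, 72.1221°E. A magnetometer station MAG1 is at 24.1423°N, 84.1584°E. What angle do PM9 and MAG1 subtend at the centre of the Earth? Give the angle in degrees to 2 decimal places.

11.92°

Δφ = -5.1652°,  Δλ = 12.0363°
a = sin²(Δφ/2) + cos φ₁ cos φ₂ sin²(Δλ/2) = 0.010777
c = 2·arcsin(√a) = 0.208001 rad = 11.9176°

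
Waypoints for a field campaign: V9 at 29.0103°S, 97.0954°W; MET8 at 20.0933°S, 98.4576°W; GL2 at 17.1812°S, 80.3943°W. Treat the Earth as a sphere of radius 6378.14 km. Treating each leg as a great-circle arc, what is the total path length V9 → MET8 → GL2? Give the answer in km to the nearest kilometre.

2934 km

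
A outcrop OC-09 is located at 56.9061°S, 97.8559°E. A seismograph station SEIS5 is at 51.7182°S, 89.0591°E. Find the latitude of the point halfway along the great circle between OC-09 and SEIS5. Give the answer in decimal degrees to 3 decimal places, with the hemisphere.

Bx = cos φ₂ cos Δλ = 0.612242,  By = cos φ₂ sin Δλ = -0.094745
φₘ = atan2(sin φ₁ + sin φ₂, √((cos φ₁ + Bx)² + By²)) = -54.39186°
λₘ = λ₁ + atan2(By, cos φ₁ + Bx) = 93.17953°

54.392°S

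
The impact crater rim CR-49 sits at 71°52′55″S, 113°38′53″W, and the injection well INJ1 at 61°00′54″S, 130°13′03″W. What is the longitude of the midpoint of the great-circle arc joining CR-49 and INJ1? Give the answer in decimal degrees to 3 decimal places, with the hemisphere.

123.753°W

CR-49: φ = -71.88194°, λ = -113.64806°
INJ1: φ = -61.01500°, λ = -130.21750°
Bx = cos φ₂ cos Δλ = 0.464458,  By = cos φ₂ sin Δλ = -0.138191
φₘ = atan2(sin φ₁ + sin φ₂, √((cos φ₁ + Bx)² + By²)) = -66.65733°
λₘ = λ₁ + atan2(By, cos φ₁ + Bx) = -123.75275°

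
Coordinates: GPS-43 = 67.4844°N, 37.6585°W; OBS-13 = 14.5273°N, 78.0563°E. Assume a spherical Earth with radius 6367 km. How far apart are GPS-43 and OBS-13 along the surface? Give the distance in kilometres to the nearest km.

Δφ = -52.9571°,  Δλ = 115.7148°
a = sin²(Δφ/2) + cos φ₁ cos φ₂ sin²(Δλ/2) = 0.464560
c = 2·arcsin(√a) = 1.499856 rad = 85.9354°
d = R·c = 6367 × 1.499856 = 9549.6 km

9550 km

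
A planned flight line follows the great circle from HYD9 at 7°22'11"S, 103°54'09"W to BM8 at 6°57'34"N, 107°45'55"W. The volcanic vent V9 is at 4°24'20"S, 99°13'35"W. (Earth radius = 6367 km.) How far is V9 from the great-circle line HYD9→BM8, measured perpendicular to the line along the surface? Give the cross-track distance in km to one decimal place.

HYD9: φ = -7.36972°, λ = -103.90250°
BM8: φ = +6.95944°, λ = -107.76528°
V9: φ = -4.40556°, λ = -99.22639°
δ₁₃ = central angle HYD9→V9 = 0.096258 rad  (haversine)
θ₁₃ = bearing HYD9→V9 = 57.750°,  θ₁₂ = bearing HYD9→BM8 = 344.863°
dₓₜ = R·arcsin(sin δ₁₃ · sin(θ₁₃ − θ₁₂)) = 6367·arcsin(0.09611·sin(-287.113°)) = 585.660 km
|dₓₜ| = 585.660 km

585.7 km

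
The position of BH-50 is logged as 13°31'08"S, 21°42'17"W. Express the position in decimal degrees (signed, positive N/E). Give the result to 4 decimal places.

lat: 13.5189° S → -13.5189°
lon: 21.7047° W → -21.7047°

-13.5189°, -21.7047°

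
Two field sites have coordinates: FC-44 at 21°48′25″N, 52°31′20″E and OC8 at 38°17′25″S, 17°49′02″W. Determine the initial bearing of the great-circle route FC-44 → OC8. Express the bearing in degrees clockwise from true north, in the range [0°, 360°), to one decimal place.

FC-44: φ = +21.80694°, λ = +52.52222°
OC8: φ = -38.29028°, λ = -17.81722°
Δλ = -70.3394°
y = sin Δλ · cos φ₂ = -0.739125
x = cos φ₁ sin φ₂ − sin φ₁ cos φ₂ cos Δλ = -0.673402
θ = atan2(y, x) = -132.3360° → 227.6640° (mod 360°)

227.7°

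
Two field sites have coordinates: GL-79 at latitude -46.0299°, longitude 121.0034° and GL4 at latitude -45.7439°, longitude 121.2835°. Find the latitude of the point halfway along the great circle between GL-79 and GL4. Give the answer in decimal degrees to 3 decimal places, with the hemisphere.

45.887°S

Bx = cos φ₂ cos Δλ = 0.697858,  By = cos φ₂ sin Δλ = 0.003412
φₘ = atan2(sin φ₁ + sin φ₂, √((cos φ₁ + Bx)² + By²)) = -45.88699°
λₘ = λ₁ + atan2(By, cos φ₁ + Bx) = 121.14381°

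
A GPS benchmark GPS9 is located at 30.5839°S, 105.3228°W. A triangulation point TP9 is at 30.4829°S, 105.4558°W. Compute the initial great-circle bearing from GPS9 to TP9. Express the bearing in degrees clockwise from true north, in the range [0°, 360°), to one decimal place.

311.4°

Δλ = -0.1330°
y = sin Δλ · cos φ₂ = -0.002000
x = cos φ₁ sin φ₂ − sin φ₁ cos φ₂ cos Δλ = 0.001762
θ = atan2(y, x) = -48.6326° → 311.3674° (mod 360°)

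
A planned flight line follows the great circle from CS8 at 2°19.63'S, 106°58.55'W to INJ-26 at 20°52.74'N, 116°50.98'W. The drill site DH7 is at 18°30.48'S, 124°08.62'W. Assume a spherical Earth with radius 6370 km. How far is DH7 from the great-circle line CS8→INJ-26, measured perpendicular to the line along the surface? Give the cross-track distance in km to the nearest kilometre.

CS8: φ = -2.32717°, λ = -106.97583°
INJ-26: φ = +20.87900°, λ = -116.84967°
DH7: φ = -18.50800°, λ = -124.14367°
δ₁₃ = central angle CS8→DH7 = 0.407359 rad  (haversine)
θ₁₃ = bearing CS8→DH7 = 224.951°,  θ₁₂ = bearing CS8→INJ-26 = 337.845°
dₓₜ = R·arcsin(sin δ₁₃ · sin(θ₁₃ − θ₁₂)) = 6370·arcsin(0.39619·sin(-112.894°)) = -2379.886 km
|dₓₜ| = 2379.886 km

2380 km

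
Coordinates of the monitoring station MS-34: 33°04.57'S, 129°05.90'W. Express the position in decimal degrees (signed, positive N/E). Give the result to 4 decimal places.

-33.0762°, -129.0983°

lat: 33.0762° S → -33.0762°
lon: 129.0983° W → -129.0983°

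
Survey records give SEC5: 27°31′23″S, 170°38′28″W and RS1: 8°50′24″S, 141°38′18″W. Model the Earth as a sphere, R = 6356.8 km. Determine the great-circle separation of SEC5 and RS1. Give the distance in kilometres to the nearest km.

3676 km

SEC5: φ = -27.52306°, λ = -170.64111°
RS1: φ = -8.84000°, λ = -141.63833°
Δφ = 18.6831°,  Δλ = 29.0028°
a = sin²(Δφ/2) + cos φ₁ cos φ₂ sin²(Δλ/2) = 0.081293
c = 2·arcsin(√a) = 0.578260 rad = 33.1319°
d = R·c = 6356.8 × 0.578260 = 3675.9 km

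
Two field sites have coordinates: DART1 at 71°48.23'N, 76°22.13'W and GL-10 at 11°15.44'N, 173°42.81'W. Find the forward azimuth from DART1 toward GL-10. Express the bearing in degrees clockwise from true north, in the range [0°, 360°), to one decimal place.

280.5°

DART1: φ = +71.80383°, λ = -76.36883°
GL-10: φ = +11.25733°, λ = -173.71350°
Δλ = -97.3447°
y = sin Δλ · cos φ₂ = -0.972713
x = cos φ₁ sin φ₂ − sin φ₁ cos φ₂ cos Δλ = 0.180069
θ = atan2(y, x) = -79.5121° → 280.4879° (mod 360°)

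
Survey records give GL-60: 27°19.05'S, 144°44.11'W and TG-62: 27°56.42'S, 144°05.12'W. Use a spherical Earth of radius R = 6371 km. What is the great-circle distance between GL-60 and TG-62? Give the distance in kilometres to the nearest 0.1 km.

94.3 km

GL-60: φ = -27.31750°, λ = -144.73517°
TG-62: φ = -27.94033°, λ = -144.08533°
Δφ = -0.6228°,  Δλ = 0.6498°
a = sin²(Δφ/2) + cos φ₁ cos φ₂ sin²(Δλ/2) = 0.000055
c = 2·arcsin(√a) = 0.014803 rad = 0.8482°
d = R·c = 6371 × 0.014803 = 94.3 km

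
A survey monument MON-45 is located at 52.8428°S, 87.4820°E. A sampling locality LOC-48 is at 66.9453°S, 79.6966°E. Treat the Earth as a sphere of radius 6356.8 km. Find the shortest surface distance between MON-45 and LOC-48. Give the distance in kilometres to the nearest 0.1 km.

1620.5 km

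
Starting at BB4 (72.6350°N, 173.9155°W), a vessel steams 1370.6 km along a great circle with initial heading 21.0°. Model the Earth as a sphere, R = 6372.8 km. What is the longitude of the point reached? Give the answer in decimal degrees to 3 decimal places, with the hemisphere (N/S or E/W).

δ = d/R = 1370.6/6372.8 = 0.215070 rad
φ₂ = arcsin(sin φ₁ cos δ + cos φ₁ sin δ cos θ)
   = arcsin(0.95442·0.97696 + 0.29846·0.21342·0.93358) = 82.70220°
λ₂ = λ₁ + atan2(sin θ sin δ cos φ₁, cos δ − sin φ₁ sin φ₂) = -136.89572°

136.896°W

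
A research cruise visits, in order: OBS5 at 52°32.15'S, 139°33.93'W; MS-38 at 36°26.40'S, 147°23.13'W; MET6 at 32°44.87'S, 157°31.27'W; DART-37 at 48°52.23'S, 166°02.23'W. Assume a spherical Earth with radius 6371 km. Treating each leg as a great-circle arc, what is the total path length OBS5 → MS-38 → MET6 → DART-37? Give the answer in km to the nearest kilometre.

OBS5: φ = -52.53583°, λ = -139.56550°
MS-38: φ = -36.44000°, λ = -147.38550°
MET6: φ = -32.74783°, λ = -157.52117°
DART-37: φ = -48.87050°, λ = -166.03717°
OBS5→MS-38: c = 0.296898 rad, d = 1891.54 km
MS-38→MET6: c = 0.159133 rad, d = 1013.84 km
MET6→DART-37: c = 0.302583 rad, d = 1927.76 km
Total = 1891.54 + 1013.84 + 1927.76 = 4833.13 km

4833 km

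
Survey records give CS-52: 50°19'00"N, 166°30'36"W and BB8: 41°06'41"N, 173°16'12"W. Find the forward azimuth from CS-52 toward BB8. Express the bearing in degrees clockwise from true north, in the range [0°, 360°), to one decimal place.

209.6°

CS-52: φ = +50.31667°, λ = -166.51000°
BB8: φ = +41.11139°, λ = -173.27000°
Δλ = -6.7600°
y = sin Δλ · cos φ₂ = -0.088687
x = cos φ₁ sin φ₂ − sin φ₁ cos φ₂ cos Δλ = -0.155941
θ = atan2(y, x) = -150.3722° → 209.6278° (mod 360°)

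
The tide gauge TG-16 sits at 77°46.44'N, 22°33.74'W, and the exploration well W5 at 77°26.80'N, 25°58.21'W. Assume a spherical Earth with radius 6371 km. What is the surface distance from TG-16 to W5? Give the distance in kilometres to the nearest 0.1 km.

89.1 km

TG-16: φ = +77.77400°, λ = -22.56233°
W5: φ = +77.44667°, λ = -25.97017°
Δφ = -0.3273°,  Δλ = -3.4078°
a = sin²(Δφ/2) + cos φ₁ cos φ₂ sin²(Δλ/2) = 0.000049
c = 2·arcsin(√a) = 0.013979 rad = 0.8010°
d = R·c = 6371 × 0.013979 = 89.1 km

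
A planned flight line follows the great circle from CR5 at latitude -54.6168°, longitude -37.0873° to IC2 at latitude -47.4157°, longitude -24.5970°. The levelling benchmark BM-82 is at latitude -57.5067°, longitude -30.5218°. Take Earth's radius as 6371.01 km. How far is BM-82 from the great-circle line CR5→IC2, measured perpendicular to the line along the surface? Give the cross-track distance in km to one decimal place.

508.1 km

δ₁₃ = central angle CR5→BM-82 = 0.081407 rad  (haversine)
θ₁₃ = bearing CR5→BM-82 = 130.944°,  θ₁₂ = bearing CR5→IC2 = 52.500°
dₓₜ = R·arcsin(sin δ₁₃ · sin(θ₁₃ − θ₁₂)) = 6371.01·arcsin(0.08132·sin(78.444°)) = 508.111 km
|dₓₜ| = 508.111 km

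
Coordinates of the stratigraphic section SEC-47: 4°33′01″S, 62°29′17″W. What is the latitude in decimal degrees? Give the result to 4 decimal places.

4.5503°S

4° + 33′/60 + 1″/3600 = 4 + 0.55000 + 0.00028 = 4.5503°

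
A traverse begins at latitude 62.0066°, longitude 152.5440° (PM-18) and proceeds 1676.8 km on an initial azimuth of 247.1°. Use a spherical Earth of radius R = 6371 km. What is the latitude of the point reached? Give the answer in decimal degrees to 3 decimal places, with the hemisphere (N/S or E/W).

δ = d/R = 1676.8/6371 = 0.263193 rad
φ₂ = arcsin(sin φ₁ cos δ + cos φ₁ sin δ cos θ)
   = arcsin(0.88300·0.96556 + 0.46937·0.26016·-0.38912) = 53.61775°
λ₂ = λ₁ + atan2(sin θ sin δ cos φ₁, cos δ − sin φ₁ sin φ₂) = 128.71348°

53.618°N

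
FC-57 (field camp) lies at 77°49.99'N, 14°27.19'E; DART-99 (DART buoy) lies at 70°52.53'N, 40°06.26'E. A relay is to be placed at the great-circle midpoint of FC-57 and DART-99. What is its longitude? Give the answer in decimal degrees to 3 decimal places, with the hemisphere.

30.108°E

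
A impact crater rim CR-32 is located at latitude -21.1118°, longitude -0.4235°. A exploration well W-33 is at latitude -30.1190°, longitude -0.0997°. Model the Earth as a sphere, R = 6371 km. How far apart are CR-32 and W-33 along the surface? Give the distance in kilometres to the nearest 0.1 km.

Δφ = -9.0072°,  Δλ = 0.3238°
a = sin²(Δφ/2) + cos φ₁ cos φ₂ sin²(Δλ/2) = 0.006172
c = 2·arcsin(√a) = 0.157288 rad = 9.0119°
d = R·c = 6371 × 0.157288 = 1002.1 km

1002.1 km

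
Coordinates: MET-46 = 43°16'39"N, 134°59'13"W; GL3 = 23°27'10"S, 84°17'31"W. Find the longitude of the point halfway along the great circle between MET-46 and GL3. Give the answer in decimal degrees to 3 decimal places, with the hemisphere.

106.519°W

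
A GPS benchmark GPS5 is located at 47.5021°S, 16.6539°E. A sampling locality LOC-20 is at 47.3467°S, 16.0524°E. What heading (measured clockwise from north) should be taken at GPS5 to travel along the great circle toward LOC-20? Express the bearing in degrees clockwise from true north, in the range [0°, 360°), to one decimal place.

Δλ = -0.6015°
y = sin Δλ · cos φ₂ = -0.007113
x = cos φ₁ sin φ₂ − sin φ₁ cos φ₂ cos Δλ = 0.002685
θ = atan2(y, x) = -69.3216° → 290.6784° (mod 360°)

290.7°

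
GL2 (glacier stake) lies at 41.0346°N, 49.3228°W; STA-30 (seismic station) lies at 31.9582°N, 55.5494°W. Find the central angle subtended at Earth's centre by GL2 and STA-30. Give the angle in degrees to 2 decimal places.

10.36°

Δφ = -9.0764°,  Δλ = -6.2266°
a = sin²(Δφ/2) + cos φ₁ cos φ₂ sin²(Δλ/2) = 0.008148
c = 2·arcsin(√a) = 0.180782 rad = 10.3580°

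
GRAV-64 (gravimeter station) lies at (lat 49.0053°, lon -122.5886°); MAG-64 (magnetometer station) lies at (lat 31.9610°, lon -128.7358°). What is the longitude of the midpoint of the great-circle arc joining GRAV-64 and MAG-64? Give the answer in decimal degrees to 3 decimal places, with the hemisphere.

126.056°W

Bx = cos φ₂ cos Δλ = 0.843530,  By = cos φ₂ sin Δλ = -0.090850
φₘ = atan2(sin φ₁ + sin φ₂, √((cos φ₁ + Bx)² + By²)) = 40.52322°
λₘ = λ₁ + atan2(By, cos φ₁ + Bx) = -126.05570°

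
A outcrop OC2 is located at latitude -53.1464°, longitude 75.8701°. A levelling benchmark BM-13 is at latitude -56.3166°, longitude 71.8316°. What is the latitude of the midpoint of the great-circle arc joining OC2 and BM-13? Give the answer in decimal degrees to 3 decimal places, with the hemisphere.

54.748°S

Bx = cos φ₂ cos Δλ = 0.553226,  By = cos φ₂ sin Δλ = -0.039059
φₘ = atan2(sin φ₁ + sin φ₂, √((cos φ₁ + Bx)² + By²)) = -54.74825°
λₘ = λ₁ + atan2(By, cos φ₁ + Bx) = 73.92989°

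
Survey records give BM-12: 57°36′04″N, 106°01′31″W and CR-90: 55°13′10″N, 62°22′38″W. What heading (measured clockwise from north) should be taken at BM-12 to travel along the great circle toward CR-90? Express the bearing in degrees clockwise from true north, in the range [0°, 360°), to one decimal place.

76.9°

BM-12: φ = +57.60111°, λ = -106.02528°
CR-90: φ = +55.21944°, λ = -62.37722°
Δλ = 43.6481°
y = sin Δλ · cos φ₂ = 0.393729
x = cos φ₁ sin φ₂ − sin φ₁ cos φ₂ cos Δλ = 0.091573
θ = atan2(y, x) = 76.9071° → 76.9071° (mod 360°)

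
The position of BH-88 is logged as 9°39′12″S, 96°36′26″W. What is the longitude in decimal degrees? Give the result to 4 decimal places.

96.6072°W

96° + 36′/60 + 26″/3600 = 96 + 0.60000 + 0.00722 = 96.6072°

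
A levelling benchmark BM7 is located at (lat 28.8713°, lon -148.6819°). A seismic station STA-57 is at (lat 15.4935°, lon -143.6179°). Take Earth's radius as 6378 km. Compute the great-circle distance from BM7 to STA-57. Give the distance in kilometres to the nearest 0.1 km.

1577.4 km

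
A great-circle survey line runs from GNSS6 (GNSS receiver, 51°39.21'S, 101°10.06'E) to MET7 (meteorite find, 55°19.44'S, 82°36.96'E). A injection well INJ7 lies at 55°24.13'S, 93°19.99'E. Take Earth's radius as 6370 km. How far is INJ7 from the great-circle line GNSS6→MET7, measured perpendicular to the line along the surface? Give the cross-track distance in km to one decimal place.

185.1 km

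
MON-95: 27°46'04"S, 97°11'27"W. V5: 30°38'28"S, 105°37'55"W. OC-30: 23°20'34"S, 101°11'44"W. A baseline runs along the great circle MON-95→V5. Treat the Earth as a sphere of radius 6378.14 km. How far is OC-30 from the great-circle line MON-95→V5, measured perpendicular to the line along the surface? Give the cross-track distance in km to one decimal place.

608.6 km

MON-95: φ = -27.76778°, λ = -97.19083°
V5: φ = -30.64111°, λ = -105.63194°
OC-30: φ = -23.34278°, λ = -101.19556°
δ₁₃ = central angle MON-95→OC-30 = 0.099686 rad  (haversine)
θ₁₃ = bearing MON-95→OC-30 = 319.886°,  θ₁₂ = bearing MON-95→V5 = 246.670°
dₓₜ = R·arcsin(sin δ₁₃ · sin(θ₁₃ − θ₁₂)) = 6378.14·arcsin(0.09952·sin(73.216°)) = 608.639 km
|dₓₜ| = 608.639 km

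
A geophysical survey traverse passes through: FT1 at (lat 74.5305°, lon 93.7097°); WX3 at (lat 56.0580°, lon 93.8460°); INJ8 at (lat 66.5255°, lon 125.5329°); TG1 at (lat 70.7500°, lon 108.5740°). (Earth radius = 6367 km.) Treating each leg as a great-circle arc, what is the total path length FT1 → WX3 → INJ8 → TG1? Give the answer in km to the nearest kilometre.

4898 km

FT1→WX3: c = 0.322407 rad, d = 2052.77 km
WX3→INJ8: c = 0.316910 rad, d = 2017.76 km
INJ8→TG1: c = 0.129921 rad, d = 827.21 km
Total = 2052.77 + 2017.76 + 827.21 = 4897.74 km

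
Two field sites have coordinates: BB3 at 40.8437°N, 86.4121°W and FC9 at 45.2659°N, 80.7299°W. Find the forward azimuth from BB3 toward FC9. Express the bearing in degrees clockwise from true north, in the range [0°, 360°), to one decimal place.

41.3°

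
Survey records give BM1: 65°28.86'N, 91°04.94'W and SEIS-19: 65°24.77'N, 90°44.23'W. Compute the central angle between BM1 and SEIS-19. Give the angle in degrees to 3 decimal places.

0.159°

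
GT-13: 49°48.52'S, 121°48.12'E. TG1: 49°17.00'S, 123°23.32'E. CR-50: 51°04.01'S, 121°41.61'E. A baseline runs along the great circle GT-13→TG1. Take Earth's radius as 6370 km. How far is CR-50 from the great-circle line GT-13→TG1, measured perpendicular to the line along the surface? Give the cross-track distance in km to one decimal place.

GT-13: φ = -49.80867°, λ = +121.80200°
TG1: φ = -49.28333°, λ = +123.38867°
CR-50: φ = -51.06683°, λ = +121.69350°
δ₁₃ = central angle GT-13→CR-50 = 0.021992 rad  (haversine)
θ₁₃ = bearing GT-13→CR-50 = 183.102°,  θ₁₂ = bearing GT-13→TG1 = 63.571°
dₓₜ = R·arcsin(sin δ₁₃ · sin(θ₁₃ − θ₁₂)) = 6370·arcsin(0.02199·sin(119.531°)) = 121.888 km
|dₓₜ| = 121.888 km

121.9 km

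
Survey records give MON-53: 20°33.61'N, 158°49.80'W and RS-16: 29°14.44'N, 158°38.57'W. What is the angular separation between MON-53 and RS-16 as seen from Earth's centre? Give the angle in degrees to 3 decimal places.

8.682°

MON-53: φ = +20.56017°, λ = -158.83000°
RS-16: φ = +29.24067°, λ = -158.64283°
Δφ = 8.6805°,  Δλ = 0.1872°
a = sin²(Δφ/2) + cos φ₁ cos φ₂ sin²(Δλ/2) = 0.005730
c = 2·arcsin(√a) = 0.151532 rad = 8.6822°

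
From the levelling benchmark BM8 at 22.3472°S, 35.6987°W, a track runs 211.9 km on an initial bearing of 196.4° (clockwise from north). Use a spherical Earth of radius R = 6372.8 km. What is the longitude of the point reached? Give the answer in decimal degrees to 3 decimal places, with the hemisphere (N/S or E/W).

36.288°W

δ = d/R = 211.9/6372.8 = 0.033251 rad
φ₂ = arcsin(sin φ₁ cos δ + cos φ₁ sin δ cos θ)
   = arcsin(-0.38022·0.99945 + 0.92490·0.03324·-0.95931) = -24.17373°
λ₂ = λ₁ + atan2(sin θ sin δ cos φ₁, cos δ − sin φ₁ sin φ₂) = -36.28820°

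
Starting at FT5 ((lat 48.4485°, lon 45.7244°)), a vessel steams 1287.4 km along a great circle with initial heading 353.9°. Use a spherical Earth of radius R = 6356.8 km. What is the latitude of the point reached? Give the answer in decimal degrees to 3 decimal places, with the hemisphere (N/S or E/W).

59.966°N

δ = d/R = 1287.4/6356.8 = 0.202523 rad
φ₂ = arcsin(sin φ₁ cos δ + cos φ₁ sin δ cos θ)
   = arcsin(0.74836·0.97956 + 0.66329·0.20114·0.99434) = 59.96564°
λ₂ = λ₁ + atan2(sin θ sin δ cos φ₁, cos δ − sin φ₁ sin φ₂) = 43.27690°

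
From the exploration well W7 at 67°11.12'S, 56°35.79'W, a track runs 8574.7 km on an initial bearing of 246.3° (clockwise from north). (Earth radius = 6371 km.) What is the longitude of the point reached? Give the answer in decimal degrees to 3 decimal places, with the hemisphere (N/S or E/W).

W7: φ = -67.18533°, λ = -56.59650°
δ = d/R = 8574.7/6371 = 1.345895 rad
φ₂ = arcsin(sin φ₁ cos δ + cos φ₁ sin δ cos θ)
   = arcsin(-0.92176·0.22301 + 0.38775·0.97482·-0.40195) = -20.94632°
λ₂ = λ₁ + atan2(sin θ sin δ cos φ₁, cos δ − sin φ₁ sin φ₂) = -163.70222°

163.702°W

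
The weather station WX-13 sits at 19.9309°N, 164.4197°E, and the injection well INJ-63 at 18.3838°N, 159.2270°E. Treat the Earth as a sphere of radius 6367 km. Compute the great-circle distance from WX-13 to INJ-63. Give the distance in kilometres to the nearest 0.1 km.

571.5 km

Δφ = -1.5471°,  Δλ = -5.1927°
a = sin²(Δφ/2) + cos φ₁ cos φ₂ sin²(Δλ/2) = 0.002013
c = 2·arcsin(√a) = 0.089762 rad = 5.1430°
d = R·c = 6367 × 0.089762 = 571.5 km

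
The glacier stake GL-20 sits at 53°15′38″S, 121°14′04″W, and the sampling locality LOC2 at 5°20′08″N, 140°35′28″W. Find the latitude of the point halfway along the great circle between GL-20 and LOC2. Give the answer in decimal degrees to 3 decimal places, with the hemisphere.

24.249°S

GL-20: φ = -53.26056°, λ = -121.23444°
LOC2: φ = +5.33556°, λ = -140.59111°
Bx = cos φ₂ cos Δλ = 0.939386,  By = cos φ₂ sin Δλ = -0.330012
φₘ = atan2(sin φ₁ + sin φ₂, √((cos φ₁ + Bx)² + By²)) = -24.24940°
λₘ = λ₁ + atan2(By, cos φ₁ + Bx) = -133.34822°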